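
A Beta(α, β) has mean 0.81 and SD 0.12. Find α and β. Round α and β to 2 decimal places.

α = 7.85, β = 1.84

σ² = 0.12² = 0.0144.
With s = α+β, Var = μ(1−μ)/(s+1), so s+1 = (0.81×0.19)/0.0144 = 10.6875 and s = 9.6875.
α = μs = 7.85, β = (1−μ)s = 1.84.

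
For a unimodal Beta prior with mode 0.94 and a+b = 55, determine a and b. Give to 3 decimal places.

a = 50.820, b = 4.180

For a,b>1 the mode is (a−1)/(a+b−2), so a = mode·(κ−2)+1 = 0.94×53+1 = 50.820.
And b = (1−mode)·(κ−2)+1 = 0.06×53+1 = 4.180.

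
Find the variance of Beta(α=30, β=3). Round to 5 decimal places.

μ = 30/33 = 0.909091; Var = μ(1−μ)/(α+β+1) = 0.0826446/34 = 0.00243.

0.00243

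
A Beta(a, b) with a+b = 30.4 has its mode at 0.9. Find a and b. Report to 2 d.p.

a = 26.56, b = 3.84

For a,b>1 the mode is (a−1)/(a+b−2), so a = mode·(κ−2)+1 = 0.9×28.4+1 = 26.56.
And b = (1−mode)·(κ−2)+1 = 0.1×28.4+1 = 3.84.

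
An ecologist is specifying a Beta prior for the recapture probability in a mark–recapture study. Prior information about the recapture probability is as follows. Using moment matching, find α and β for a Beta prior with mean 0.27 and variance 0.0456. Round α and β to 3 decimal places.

α = 0.897, β = 2.425

Write ν = α+β; then α = μν and Var = μ(1−μ)/(ν+1).
ν = μ(1−μ)/Var − 1 = 0.1971/0.0456 − 1 = 3.3224.
α = 0.27·3.3224 = 0.897, β = 0.73·3.3224 = 2.425.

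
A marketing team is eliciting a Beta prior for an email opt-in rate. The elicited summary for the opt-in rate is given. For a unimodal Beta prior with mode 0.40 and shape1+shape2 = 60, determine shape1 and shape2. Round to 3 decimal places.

Mode = (shape1−1)/(κ−2) with κ = shape1+shape2, so shape1−1 = 0.40·58 = 23.200.
shape1 = 24.200; shape2 = κ − shape1 = 35.800.

shape1 = 24.200, shape2 = 35.800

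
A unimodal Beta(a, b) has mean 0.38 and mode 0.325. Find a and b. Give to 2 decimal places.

a = 2.42, b = 3.95

With s = a+b: μ = a/s and mode = (a−1)/(s−2). Eliminating a = μs,
μs − 1 = m(s−2) ⇒ s(μ−m) = 1−2m ⇒ s = 0.350/0.055 = 6.3636.
So a = μs = 2.42, b = (1−μ)s = 3.95.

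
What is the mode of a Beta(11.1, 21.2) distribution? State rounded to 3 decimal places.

0.333

With α,β > 1, mode = (α−1)/(α+β−2) = 10.1/30.3 = 0.333.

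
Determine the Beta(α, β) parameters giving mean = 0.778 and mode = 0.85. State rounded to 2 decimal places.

Let s = α+β. Mean gives α = μs = 0.778s; mode gives (α−1)/(s−2) = 0.85.
Substituting: 0.778s − 1 = 0.85(s−2) = 0.85s − 1.70, so -0.072s = -0.70 and s = 9.7222.
Then α = 0.778×9.7222 = 7.56 and β = s−α = 2.16.

α = 7.56, β = 2.16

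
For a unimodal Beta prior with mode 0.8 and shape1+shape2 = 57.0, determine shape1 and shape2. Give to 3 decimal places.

shape1 = 45.000, shape2 = 12.000

For shape1,shape2>1 the mode is (shape1−1)/(shape1+shape2−2), so shape1 = mode·(κ−2)+1 = 0.8×55.0+1 = 45.000.
And shape2 = (1−mode)·(κ−2)+1 = 0.2×55.0+1 = 12.000.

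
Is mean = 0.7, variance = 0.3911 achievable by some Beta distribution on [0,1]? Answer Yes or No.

For any Beta, Var(X) < E[X]·(1−E[X]).
Here μ(1−μ) = 0.7×0.3 = 0.21, and 0.3911 ≥ 0.21.

No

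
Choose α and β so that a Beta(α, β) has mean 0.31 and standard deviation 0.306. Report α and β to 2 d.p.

α = 0.40, β = 0.89

σ² = 0.306² = 0.093636.
With s = α+β, Var = μ(1−μ)/(s+1), so s+1 = (0.31×0.69)/0.093636 = 2.2844 and s = 1.2844.
α = μs = 0.40, β = (1−μ)s = 0.89.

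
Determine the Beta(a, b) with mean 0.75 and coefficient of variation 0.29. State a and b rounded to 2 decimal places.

a = 2.22, b = 0.74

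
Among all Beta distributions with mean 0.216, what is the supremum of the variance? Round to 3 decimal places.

0.169

Var = μ(1−μ)/(α+β+1), which approaches μ(1−μ) as α+β → 0.
So the supremum is μ(1−μ) = 0.216×0.784 = 0.169.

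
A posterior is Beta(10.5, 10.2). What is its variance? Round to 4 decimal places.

0.0115

Var = αβ/[(α+β)²(α+β+1)] = (10.5×10.2)/(20.7²×21.7) = 107.10/9298.233 = 0.0115.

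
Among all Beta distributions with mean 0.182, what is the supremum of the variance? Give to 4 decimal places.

0.1489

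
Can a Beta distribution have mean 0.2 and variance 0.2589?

For any Beta, Var(X) < E[X]·(1−E[X]).
Here μ(1−μ) = 0.2×0.8 = 0.16, and 0.2589 ≥ 0.16.

No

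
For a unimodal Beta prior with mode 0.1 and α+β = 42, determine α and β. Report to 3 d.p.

α = 5.000, β = 37.000

Since the density peak of Beta(α,β) is at (α−1)/(α+β−2),
α = 1 + 0.1(42−2) = 5.000 and β = 42 − 5.000 = 37.000.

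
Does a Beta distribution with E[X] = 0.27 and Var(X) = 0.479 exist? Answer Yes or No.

No

For any Beta, Var(X) < E[X]·(1−E[X]).
Here μ(1−μ) = 0.27×0.73 = 0.1971, and 0.479 ≥ 0.1971.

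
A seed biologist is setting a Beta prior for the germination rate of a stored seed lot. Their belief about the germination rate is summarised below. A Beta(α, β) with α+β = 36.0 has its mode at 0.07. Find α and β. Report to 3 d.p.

α = 3.380, β = 32.620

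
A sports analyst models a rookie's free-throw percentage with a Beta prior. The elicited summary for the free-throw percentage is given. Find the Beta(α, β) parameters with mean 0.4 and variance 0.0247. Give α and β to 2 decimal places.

α = 3.49, β = 5.23

Write ν = α+β; then α = μν and Var = μ(1−μ)/(ν+1).
ν = μ(1−μ)/Var − 1 = 0.24/0.0247 − 1 = 8.7166.
α = 0.4·8.7166 = 3.49, β = 0.6·8.7166 = 5.23.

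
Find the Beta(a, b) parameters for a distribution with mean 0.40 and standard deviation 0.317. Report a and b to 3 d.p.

First σ² = 0.100489. Setting a = μn, b = (1−μ)n with n = a+b,
μ(1−μ)/(n+1) = 0.100489 ⇒ n+1 = 0.2400/0.100489 = 2.3883 ⇒ n = 1.3883.
Hence a = 0.40×1.3883 = 0.555, b = 0.60×1.3883 = 0.833.

a = 0.555, b = 0.833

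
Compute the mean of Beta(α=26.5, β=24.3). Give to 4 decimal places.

The Beta mean is α/(α+β) = 26.5/(26.5+24.3) = 0.5217.

0.5217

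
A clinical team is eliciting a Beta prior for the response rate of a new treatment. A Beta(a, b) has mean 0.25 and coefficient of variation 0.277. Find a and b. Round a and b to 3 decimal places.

a = 9.525, b = 28.574

σ = CV·μ = 0.277×0.25 = 0.06925, so σ² = 0.004796.
s+1 = μ(1−μ)/σ² = 0.1875/0.004796 = 39.0986, so s = a+b = 38.0986.
a = μs = 9.525, b = (1−μ)s = 28.574.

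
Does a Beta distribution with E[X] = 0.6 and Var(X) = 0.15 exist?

Yes

The Beta variance bound is σ² < μ(1−μ).
Here μ(1−μ) = 0.6×0.4 = 0.24, and 0.15 < 0.24.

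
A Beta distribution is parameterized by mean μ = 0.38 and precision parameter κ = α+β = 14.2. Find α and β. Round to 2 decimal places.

α = 5.40, β = 8.80

α = μκ = 0.38×14.2 = 5.40 and β = (1−μ)κ = 0.62×14.2 = 8.80.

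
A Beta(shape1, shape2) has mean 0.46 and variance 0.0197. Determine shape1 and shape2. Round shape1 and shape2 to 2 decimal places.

Let s = shape1+shape2. The Beta variance is μ(1−μ)/(s+1).
So s+1 = μ(1−μ)/σ² = (0.46×0.54)/0.0197 = 0.2484/0.0197 = 12.6091, giving s = 11.6091.
Then shape1 = μs = 0.46×11.6091 = 5.34 and shape2 = (1−μ)s = 0.54×11.6091 = 6.27.

shape1 = 5.34, shape2 = 6.27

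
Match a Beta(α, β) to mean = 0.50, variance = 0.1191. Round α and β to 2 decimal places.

α = 0.55, β = 0.55

By moment matching, α+β = μ(1−μ)/σ² − 1 = (0.50·0.50)/0.1191 − 1 = 2.0991 − 1 = 1.0991.
Since α/(α+β) = μ, α = 0.50·1.0991 = 0.55 and β = 0.50·1.0991 = 0.55.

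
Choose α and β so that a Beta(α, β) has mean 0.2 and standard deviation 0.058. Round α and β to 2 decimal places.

α = 9.31, β = 37.25

First σ² = 0.003364. Setting α = μn, β = (1−μ)n with n = α+β,
μ(1−μ)/(n+1) = 0.003364 ⇒ n+1 = 0.16/0.003364 = 47.5624 ⇒ n = 46.5624.
Hence α = 0.2×46.5624 = 9.31, β = 0.8×46.5624 = 37.25.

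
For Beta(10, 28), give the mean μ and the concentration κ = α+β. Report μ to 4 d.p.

κ = α+β = 10+28 = 38; μ = α/κ = 10/38 = 0.2632.

μ = 0.2632, κ = 38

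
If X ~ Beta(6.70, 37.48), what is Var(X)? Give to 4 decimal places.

0.0028

Var = αβ/[(α+β)²(α+β+1)] = (6.70×37.48)/(44.18²×45.18) = 251.1160/88185.595032 = 0.0028.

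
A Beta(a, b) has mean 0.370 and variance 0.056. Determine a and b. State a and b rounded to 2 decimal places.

a = 1.17, b = 1.99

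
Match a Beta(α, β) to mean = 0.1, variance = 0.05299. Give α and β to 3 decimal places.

By moment matching, α+β = μ(1−μ)/σ² − 1 = (0.1·0.9)/0.05299 − 1 = 1.6984 − 1 = 0.6984.
Since α/(α+β) = μ, α = 0.1·0.6984 = 0.070 and β = 0.9·0.6984 = 0.629.

α = 0.070, β = 0.629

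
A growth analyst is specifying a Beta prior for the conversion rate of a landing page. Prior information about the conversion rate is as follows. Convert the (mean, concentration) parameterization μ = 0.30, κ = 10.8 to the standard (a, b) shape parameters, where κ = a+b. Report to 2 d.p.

a = 3.24, b = 7.56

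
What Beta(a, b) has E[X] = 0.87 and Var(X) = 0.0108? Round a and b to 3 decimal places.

a = 8.241, b = 1.231

Let s = a+b. The Beta variance is μ(1−μ)/(s+1).
So s+1 = μ(1−μ)/σ² = (0.87×0.13)/0.0108 = 0.1131/0.0108 = 10.4722, giving s = 9.4722.
Then a = μs = 0.87×9.4722 = 8.241 and b = (1−μ)s = 0.13×9.4722 = 1.231.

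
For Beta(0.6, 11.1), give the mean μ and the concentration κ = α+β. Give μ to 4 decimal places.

μ = 0.0513, κ = 11.7

κ = α+β = 0.6+11.1 = 11.7; μ = α/κ = 0.6/11.7 = 0.0513.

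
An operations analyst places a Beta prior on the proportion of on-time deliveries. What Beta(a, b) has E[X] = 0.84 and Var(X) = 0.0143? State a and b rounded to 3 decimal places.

a = 7.055, b = 1.344

Let s = a+b. The Beta variance is μ(1−μ)/(s+1).
So s+1 = μ(1−μ)/σ² = (0.84×0.16)/0.0143 = 0.1344/0.0143 = 9.3986, giving s = 8.3986.
Then a = μs = 0.84×8.3986 = 7.055 and b = (1−μ)s = 0.16×8.3986 = 1.344.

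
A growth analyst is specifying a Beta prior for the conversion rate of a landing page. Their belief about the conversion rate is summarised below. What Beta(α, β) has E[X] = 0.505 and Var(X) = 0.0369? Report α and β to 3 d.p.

Write ν = α+β; then α = μν and Var = μ(1−μ)/(ν+1).
ν = μ(1−μ)/Var − 1 = 0.249975/0.0369 − 1 = 5.7744.
α = 0.505·5.7744 = 2.916, β = 0.495·5.7744 = 2.858.

α = 2.916, β = 2.858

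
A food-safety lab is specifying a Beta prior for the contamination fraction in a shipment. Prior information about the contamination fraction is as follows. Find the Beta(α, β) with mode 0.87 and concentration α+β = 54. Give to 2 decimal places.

α = 46.24, β = 7.76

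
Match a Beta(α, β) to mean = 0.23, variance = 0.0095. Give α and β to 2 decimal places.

α = 4.06, β = 13.58

By moment matching, α+β = μ(1−μ)/σ² − 1 = (0.23·0.77)/0.0095 − 1 = 18.6421 − 1 = 17.6421.
Since α/(α+β) = μ, α = 0.23·17.6421 = 4.06 and β = 0.77·17.6421 = 13.58.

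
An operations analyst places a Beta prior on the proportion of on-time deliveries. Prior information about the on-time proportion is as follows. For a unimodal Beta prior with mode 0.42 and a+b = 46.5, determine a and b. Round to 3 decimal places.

a = 19.690, b = 26.810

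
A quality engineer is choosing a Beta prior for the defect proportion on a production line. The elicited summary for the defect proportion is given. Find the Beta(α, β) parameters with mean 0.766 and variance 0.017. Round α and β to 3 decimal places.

Write ν = α+β; then α = μν and Var = μ(1−μ)/(ν+1).
ν = μ(1−μ)/Var − 1 = 0.179244/0.017 − 1 = 9.5438.
α = 0.766·9.5438 = 7.311, β = 0.234·9.5438 = 2.233.

α = 7.311, β = 2.233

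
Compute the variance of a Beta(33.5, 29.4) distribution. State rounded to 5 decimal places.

μ = 33.5/62.9 = 0.532591; Var = μ(1−μ)/(α+β+1) = 0.2489378/63.9 = 0.00390.

0.00390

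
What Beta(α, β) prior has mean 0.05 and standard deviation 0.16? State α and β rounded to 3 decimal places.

Variance = 0.16² = 0.0256. The moment-matching identity α+β = μ(1−μ)/Var − 1 gives
α+β = 0.0475/0.0256 − 1 = 0.8555, so α = μ·0.8555 = 0.043 and β = (1−μ)·0.8555 = 0.813.

α = 0.043, β = 0.813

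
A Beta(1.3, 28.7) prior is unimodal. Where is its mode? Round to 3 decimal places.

0.011

The density x^(α−1)(1−x)^(β−1) is maximised at (α−1)/(α+β−2) = 0.3/28.0 = 0.011.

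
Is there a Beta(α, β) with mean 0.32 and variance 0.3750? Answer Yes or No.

No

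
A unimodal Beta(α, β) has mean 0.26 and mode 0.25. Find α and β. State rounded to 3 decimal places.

α = 13.000, β = 37.000

Let s = α+β. Mean gives α = μs = 0.26s; mode gives (α−1)/(s−2) = 0.25.
Substituting: 0.26s − 1 = 0.25(s−2) = 0.25s − 0.50, so 0.01s = 0.50 and s = 50.0000.
Then α = 0.26×50.0000 = 13.000 and β = s−α = 37.000.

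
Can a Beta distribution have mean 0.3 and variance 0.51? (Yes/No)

No

For any Beta, Var(X) < E[X]·(1−E[X]).
Here μ(1−μ) = 0.3×0.7 = 0.21, and 0.51 ≥ 0.21.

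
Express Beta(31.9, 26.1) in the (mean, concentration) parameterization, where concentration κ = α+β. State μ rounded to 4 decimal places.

μ = 0.5500, κ = 58.0

κ = α+β = 31.9+26.1 = 58.0; μ = α/κ = 31.9/58.0 = 0.5500.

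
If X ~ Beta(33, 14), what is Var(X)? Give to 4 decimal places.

0.0044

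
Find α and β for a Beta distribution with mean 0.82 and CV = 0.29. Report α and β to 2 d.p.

α = 1.32, β = 0.29

σ = CV·μ = 0.29×0.82 = 0.23780, so σ² = 0.056549.
s+1 = μ(1−μ)/σ² = 0.1476/0.056549 = 2.6101, so s = α+β = 1.6101.
α = μs = 1.32, β = (1−μ)s = 0.29.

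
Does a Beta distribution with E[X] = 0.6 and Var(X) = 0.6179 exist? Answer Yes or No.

The Beta variance bound is σ² < μ(1−μ).
Here μ(1−μ) = 0.6×0.4 = 0.24, and 0.6179 ≥ 0.24.

No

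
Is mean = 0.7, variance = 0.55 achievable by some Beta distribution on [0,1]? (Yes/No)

No

A Beta with mean μ has variance μ(1−μ)/(α+β+1) < μ(1−μ).
Here μ(1−μ) = 0.7×0.3 = 0.21, and 0.55 ≥ 0.21.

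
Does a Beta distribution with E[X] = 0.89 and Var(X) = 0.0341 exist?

The Beta variance bound is σ² < μ(1−μ).
Here μ(1−μ) = 0.89×0.11 = 0.0979, and 0.0341 < 0.0979.

Yes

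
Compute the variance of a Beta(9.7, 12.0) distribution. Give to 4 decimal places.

0.0109

μ = 9.7/21.7 = 0.447005; Var = μ(1−μ)/(α+β+1) = 0.2471915/22.7 = 0.0109.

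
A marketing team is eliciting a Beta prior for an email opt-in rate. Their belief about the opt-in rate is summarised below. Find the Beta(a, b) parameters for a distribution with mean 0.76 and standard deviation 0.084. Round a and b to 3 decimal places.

Variance = 0.084² = 0.007056. The moment-matching identity a+b = μ(1−μ)/Var − 1 gives
a+b = 0.1824/0.007056 − 1 = 24.8503, so a = μ·24.8503 = 18.886 and b = (1−μ)·24.8503 = 5.964.

a = 18.886, b = 5.964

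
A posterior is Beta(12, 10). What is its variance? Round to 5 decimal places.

0.01078

Var = αβ/[(α+β)²(α+β+1)] = (12×10)/(22²×23) = 120/11132 = 0.01078.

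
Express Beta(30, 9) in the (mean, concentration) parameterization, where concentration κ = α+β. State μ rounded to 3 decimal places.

μ = 0.769, κ = 39

κ = α+β = 30+9 = 39; μ = α/κ = 30/39 = 0.769.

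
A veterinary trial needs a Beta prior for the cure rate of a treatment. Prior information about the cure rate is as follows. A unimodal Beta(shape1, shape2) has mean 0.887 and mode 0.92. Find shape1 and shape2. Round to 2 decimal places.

Let s = shape1+shape2. Mean gives shape1 = μs = 0.887s; mode gives (shape1−1)/(s−2) = 0.92.
Substituting: 0.887s − 1 = 0.92(s−2) = 0.92s − 1.84, so -0.033s = -0.84 and s = 25.4545.
Then shape1 = 0.887×25.4545 = 22.58 and shape2 = s−shape1 = 2.88.

shape1 = 22.58, shape2 = 2.88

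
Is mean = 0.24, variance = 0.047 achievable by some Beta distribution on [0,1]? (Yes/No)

The Beta variance bound is σ² < μ(1−μ).
Here μ(1−μ) = 0.24×0.76 = 0.1824, and 0.047 < 0.1824.

Yes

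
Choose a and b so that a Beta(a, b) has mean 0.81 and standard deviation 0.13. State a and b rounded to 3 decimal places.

a = 6.566, b = 1.540

σ² = 0.13² = 0.0169.
With s = a+b, Var = μ(1−μ)/(s+1), so s+1 = (0.81×0.19)/0.0169 = 9.1065 and s = 8.1065.
a = μs = 6.566, b = (1−μ)s = 1.540.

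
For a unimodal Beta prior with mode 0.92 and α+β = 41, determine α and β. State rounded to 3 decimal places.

α = 36.880, β = 4.120

For α,β>1 the mode is (α−1)/(α+β−2), so α = mode·(κ−2)+1 = 0.92×39+1 = 36.880.
And β = (1−mode)·(κ−2)+1 = 0.08×39+1 = 4.120.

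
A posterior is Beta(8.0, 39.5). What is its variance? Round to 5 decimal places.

μ = 8.0/47.5 = 0.168421; Var = μ(1−μ)/(α+β+1) = 0.1400554/48.5 = 0.00289.

0.00289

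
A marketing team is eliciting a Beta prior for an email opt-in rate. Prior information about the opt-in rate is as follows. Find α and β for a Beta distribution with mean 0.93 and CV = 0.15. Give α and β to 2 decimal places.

α = 2.18, β = 0.16

Var = (CV·μ)² = (0.15×0.93)² = 0.019460.
α+β = μ(1−μ)/Var − 1 = 0.0651/0.019460 − 1 = 2.3453.
Thus α = 0.93·2.3453 = 2.18 and β = 0.07·2.3453 = 0.16.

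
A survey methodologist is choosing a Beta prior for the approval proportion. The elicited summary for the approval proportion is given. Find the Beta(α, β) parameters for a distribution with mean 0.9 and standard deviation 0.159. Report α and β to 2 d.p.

α = 2.30, β = 0.26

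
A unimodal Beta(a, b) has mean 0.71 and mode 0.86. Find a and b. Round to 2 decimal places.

a = 3.41, b = 1.39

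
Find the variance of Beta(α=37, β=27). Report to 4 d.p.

0.0038

Var = αβ/[(α+β)²(α+β+1)] = (37×27)/(64²×65) = 999/266240 = 0.0038.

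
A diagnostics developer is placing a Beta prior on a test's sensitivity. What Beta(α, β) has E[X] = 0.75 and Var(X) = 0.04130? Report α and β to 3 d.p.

α = 2.655, β = 0.885

By moment matching, α+β = μ(1−μ)/σ² − 1 = (0.75·0.25)/0.04130 − 1 = 4.5400 − 1 = 3.5400.
Since α/(α+β) = μ, α = 0.75·3.5400 = 2.655 and β = 0.25·3.5400 = 0.885.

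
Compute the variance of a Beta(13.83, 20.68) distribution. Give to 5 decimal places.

α+β = 34.51 and αβ = 286.0044, so Var = αβ/[(α+β)²(α+β+1)] = 286.0044/42290.282951 = 0.00676.

0.00676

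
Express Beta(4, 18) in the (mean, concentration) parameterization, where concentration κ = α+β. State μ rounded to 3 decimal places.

μ = 0.182, κ = 22

κ = α+β = 4+18 = 22; μ = α/κ = 4/22 = 0.182.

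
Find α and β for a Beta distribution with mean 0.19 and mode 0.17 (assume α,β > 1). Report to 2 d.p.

With s = α+β: μ = α/s and mode = (α−1)/(s−2). Eliminating α = μs,
μs − 1 = m(s−2) ⇒ s(μ−m) = 1−2m ⇒ s = 0.66/0.02 = 33.0000.
So α = μs = 6.27, β = (1−μ)s = 26.73.

α = 6.27, β = 26.73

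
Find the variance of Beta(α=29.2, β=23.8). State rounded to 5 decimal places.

Var = αβ/[(α+β)²(α+β+1)] = (29.2×23.8)/(53.0²×54.0) = 694.96/151686.000 = 0.00458.

0.00458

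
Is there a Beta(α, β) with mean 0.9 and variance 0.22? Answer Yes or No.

No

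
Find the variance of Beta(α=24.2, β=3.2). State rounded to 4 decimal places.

0.0036

α+β = 27.4 and αβ = 77.44, so Var = αβ/[(α+β)²(α+β+1)] = 77.44/21321.584 = 0.0036.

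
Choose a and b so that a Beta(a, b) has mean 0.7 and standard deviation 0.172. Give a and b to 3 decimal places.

σ² = 0.172² = 0.029584.
With s = a+b, Var = μ(1−μ)/(s+1), so s+1 = (0.7×0.3)/0.029584 = 7.0984 and s = 6.0984.
a = μs = 4.269, b = (1−μ)s = 1.830.

a = 4.269, b = 1.830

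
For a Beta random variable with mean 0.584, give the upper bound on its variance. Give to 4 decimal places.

0.2429

For fixed mean μ the Beta variance is μ(1−μ)/(α+β+1), increasing as α+β decreases.
Its least upper bound (not attained) is μ(1−μ) = 0.584·0.416 = 0.2429.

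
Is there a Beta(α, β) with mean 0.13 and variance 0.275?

The Beta variance bound is σ² < μ(1−μ).
Here μ(1−μ) = 0.13×0.87 = 0.1131, and 0.275 ≥ 0.1131.

No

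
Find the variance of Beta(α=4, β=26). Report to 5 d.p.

0.00373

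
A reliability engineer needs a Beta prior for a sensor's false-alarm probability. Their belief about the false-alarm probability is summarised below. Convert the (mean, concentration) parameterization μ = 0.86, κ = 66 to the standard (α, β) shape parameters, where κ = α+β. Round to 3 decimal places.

α = 56.760, β = 9.240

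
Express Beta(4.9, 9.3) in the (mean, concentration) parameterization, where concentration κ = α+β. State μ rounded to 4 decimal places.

κ = α+β = 4.9+9.3 = 14.2; μ = α/κ = 4.9/14.2 = 0.3451.

μ = 0.3451, κ = 14.2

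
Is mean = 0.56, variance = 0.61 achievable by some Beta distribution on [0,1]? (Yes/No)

No

For any Beta, Var(X) < E[X]·(1−E[X]).
Here μ(1−μ) = 0.56×0.44 = 0.2464, and 0.61 ≥ 0.2464.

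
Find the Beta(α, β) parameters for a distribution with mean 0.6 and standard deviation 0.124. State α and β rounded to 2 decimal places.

First σ² = 0.015376. Setting α = μn, β = (1−μ)n with n = α+β,
μ(1−μ)/(n+1) = 0.015376 ⇒ n+1 = 0.24/0.015376 = 15.6087 ⇒ n = 14.6087.
Hence α = 0.6×14.6087 = 8.77, β = 0.4×14.6087 = 5.84.

α = 8.77, β = 5.84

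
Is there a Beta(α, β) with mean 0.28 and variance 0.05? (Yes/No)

Yes

For any Beta, Var(X) < E[X]·(1−E[X]).
Here μ(1−μ) = 0.28×0.72 = 0.2016, and 0.05 < 0.2016.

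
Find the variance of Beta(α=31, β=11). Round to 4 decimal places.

μ = 31/42 = 0.738095; Var = μ(1−μ)/(α+β+1) = 0.1933107/43 = 0.0045.

0.0045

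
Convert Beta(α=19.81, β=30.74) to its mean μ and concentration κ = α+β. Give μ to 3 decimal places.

μ = 0.392, κ = 50.55

κ = α+β = 19.81+30.74 = 50.55; μ = α/κ = 19.81/50.55 = 0.392.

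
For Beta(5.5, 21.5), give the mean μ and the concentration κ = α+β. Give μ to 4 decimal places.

μ = 0.2037, κ = 27.0

κ = α+β = 5.5+21.5 = 27.0; μ = α/κ = 5.5/27.0 = 0.2037.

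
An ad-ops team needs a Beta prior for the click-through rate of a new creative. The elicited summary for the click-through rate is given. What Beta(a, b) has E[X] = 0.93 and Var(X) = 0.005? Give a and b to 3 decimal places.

a = 11.179, b = 0.841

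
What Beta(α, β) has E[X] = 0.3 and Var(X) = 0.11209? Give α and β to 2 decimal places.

By moment matching, α+β = μ(1−μ)/σ² − 1 = (0.3·0.7)/0.11209 − 1 = 1.8735 − 1 = 0.8735.
Since α/(α+β) = μ, α = 0.3·0.8735 = 0.26 and β = 0.7·0.8735 = 0.61.

α = 0.26, β = 0.61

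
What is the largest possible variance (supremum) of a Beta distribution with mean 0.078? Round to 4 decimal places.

0.0719

For fixed mean μ the Beta variance is μ(1−μ)/(α+β+1), increasing as α+β decreases.
Its least upper bound (not attained) is μ(1−μ) = 0.078·0.922 = 0.0719.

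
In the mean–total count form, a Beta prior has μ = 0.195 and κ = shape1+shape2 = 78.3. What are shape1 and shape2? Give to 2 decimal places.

shape1 = 15.27, shape2 = 63.03

Split κ in proportion μ : (1−μ): shape1 = 0.195·78.3 = 15.27, shape2 = 78.3 − 15.27 = 63.03.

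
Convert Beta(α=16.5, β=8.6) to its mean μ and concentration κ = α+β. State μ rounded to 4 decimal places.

μ = 0.6574, κ = 25.1

κ = α+β = 16.5+8.6 = 25.1; μ = α/κ = 16.5/25.1 = 0.6574.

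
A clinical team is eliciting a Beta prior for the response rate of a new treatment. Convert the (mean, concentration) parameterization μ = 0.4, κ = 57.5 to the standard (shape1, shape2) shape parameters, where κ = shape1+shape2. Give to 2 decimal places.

shape1 = 23.00, shape2 = 34.50

shape1 = μκ = 0.4×57.5 = 23.00 and shape2 = (1−μ)κ = 0.6×57.5 = 34.50.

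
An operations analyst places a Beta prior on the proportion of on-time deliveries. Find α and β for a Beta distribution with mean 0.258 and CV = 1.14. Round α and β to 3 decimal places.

α = 0.313, β = 0.900

σ = CV·μ = 1.14×0.258 = 0.29412, so σ² = 0.086507.
s+1 = μ(1−μ)/σ² = 0.191436/0.086507 = 2.2130, so s = α+β = 1.2130.
α = μs = 0.313, β = (1−μ)s = 0.900.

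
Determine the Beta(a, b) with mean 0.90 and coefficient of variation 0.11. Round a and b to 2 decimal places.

a = 7.36, b = 0.82

σ = CV·μ = 0.11×0.90 = 0.09900, so σ² = 0.009801.
s+1 = μ(1−μ)/σ² = 0.0900/0.009801 = 9.1827, so s = a+b = 8.1827.
a = μs = 7.36, b = (1−μ)s = 0.82.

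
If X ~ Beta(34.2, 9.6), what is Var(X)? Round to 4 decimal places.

0.0038

α+β = 43.8 and αβ = 328.32, so Var = αβ/[(α+β)²(α+β+1)] = 328.32/85946.112 = 0.0038.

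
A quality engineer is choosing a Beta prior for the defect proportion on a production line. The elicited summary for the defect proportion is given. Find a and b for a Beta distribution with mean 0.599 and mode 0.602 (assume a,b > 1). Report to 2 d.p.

Let s = a+b. Mean gives a = μs = 0.599s; mode gives (a−1)/(s−2) = 0.602.
Substituting: 0.599s − 1 = 0.602(s−2) = 0.602s − 1.204, so -0.003s = -0.204 and s = 68.0000.
Then a = 0.599×68.0000 = 40.73 and b = s−a = 27.27.

a = 40.73, b = 27.27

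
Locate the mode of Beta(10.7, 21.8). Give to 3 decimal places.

0.318

With α,β > 1, mode = (α−1)/(α+β−2) = 9.7/30.5 = 0.318.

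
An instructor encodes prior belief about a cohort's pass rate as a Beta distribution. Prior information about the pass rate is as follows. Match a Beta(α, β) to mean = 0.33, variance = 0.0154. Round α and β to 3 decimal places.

α = 4.408, β = 8.949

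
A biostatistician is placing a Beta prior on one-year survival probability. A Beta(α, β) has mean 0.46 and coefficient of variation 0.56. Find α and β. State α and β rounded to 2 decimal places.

α = 1.26, β = 1.48

Var = (CV·μ)² = (0.56×0.46)² = 0.066358.
α+β = μ(1−μ)/Var − 1 = 0.2484/0.066358 − 1 = 2.7433.
Thus α = 0.46·2.7433 = 1.26 and β = 0.54·2.7433 = 1.48.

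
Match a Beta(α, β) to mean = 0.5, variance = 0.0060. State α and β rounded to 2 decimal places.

Write ν = α+β; then α = μν and Var = μ(1−μ)/(ν+1).
ν = μ(1−μ)/Var − 1 = 0.25/0.0060 − 1 = 40.6667.
α = 0.5·40.6667 = 20.33, β = 0.5·40.6667 = 20.33.

α = 20.33, β = 20.33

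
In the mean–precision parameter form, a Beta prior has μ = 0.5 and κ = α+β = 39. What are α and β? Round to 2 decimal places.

α = 19.50, β = 19.50

Split κ in proportion μ : (1−μ): α = 0.5·39 = 19.50, β = 39 − 19.50 = 19.50.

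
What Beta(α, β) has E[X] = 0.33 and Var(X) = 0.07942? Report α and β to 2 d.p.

Let s = α+β. The Beta variance is μ(1−μ)/(s+1).
So s+1 = μ(1−μ)/σ² = (0.33×0.67)/0.07942 = 0.2211/0.07942 = 2.7839, giving s = 1.7839.
Then α = μs = 0.33×1.7839 = 0.59 and β = (1−μ)s = 0.67×1.7839 = 1.20.

α = 0.59, β = 1.20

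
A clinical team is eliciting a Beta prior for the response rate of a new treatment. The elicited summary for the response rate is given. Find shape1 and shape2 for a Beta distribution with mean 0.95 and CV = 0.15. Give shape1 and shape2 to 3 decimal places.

σ = CV·μ = 0.15×0.95 = 0.14250, so σ² = 0.020306.
s+1 = μ(1−μ)/σ² = 0.0475/0.020306 = 2.3392, so s = shape1+shape2 = 1.3392.
shape1 = μs = 1.272, shape2 = (1−μ)s = 0.067.

shape1 = 1.272, shape2 = 0.067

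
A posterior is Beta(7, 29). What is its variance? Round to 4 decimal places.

0.0042

α+β = 36 and αβ = 203, so Var = αβ/[(α+β)²(α+β+1)] = 203/47952 = 0.0042.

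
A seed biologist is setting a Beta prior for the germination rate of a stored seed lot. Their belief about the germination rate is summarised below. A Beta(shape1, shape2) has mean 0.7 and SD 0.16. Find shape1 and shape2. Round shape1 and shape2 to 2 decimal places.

shape1 = 5.04, shape2 = 2.16

σ² = 0.16² = 0.0256.
With s = shape1+shape2, Var = μ(1−μ)/(s+1), so s+1 = (0.7×0.3)/0.0256 = 8.2031 and s = 7.2031.
shape1 = μs = 5.04, shape2 = (1−μ)s = 2.16.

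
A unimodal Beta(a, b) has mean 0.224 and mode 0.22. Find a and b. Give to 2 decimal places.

a = 31.36, b = 108.64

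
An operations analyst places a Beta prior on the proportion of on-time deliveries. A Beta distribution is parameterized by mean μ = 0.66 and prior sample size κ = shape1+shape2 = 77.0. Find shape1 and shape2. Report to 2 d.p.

Split κ in proportion μ : (1−μ): shape1 = 0.66·77.0 = 50.82, shape2 = 77.0 − 50.82 = 26.18.

shape1 = 50.82, shape2 = 26.18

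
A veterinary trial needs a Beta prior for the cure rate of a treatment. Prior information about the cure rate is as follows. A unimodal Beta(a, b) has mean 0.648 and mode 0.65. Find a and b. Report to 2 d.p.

a = 97.20, b = 52.80

With s = a+b: μ = a/s and mode = (a−1)/(s−2). Eliminating a = μs,
μs − 1 = m(s−2) ⇒ s(μ−m) = 1−2m ⇒ s = -0.30/-0.002 = 150.0000.
So a = μs = 97.20, b = (1−μ)s = 52.80.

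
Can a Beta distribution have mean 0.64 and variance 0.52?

No

For any Beta, Var(X) < E[X]·(1−E[X]).
Here μ(1−μ) = 0.64×0.36 = 0.2304, and 0.52 ≥ 0.2304.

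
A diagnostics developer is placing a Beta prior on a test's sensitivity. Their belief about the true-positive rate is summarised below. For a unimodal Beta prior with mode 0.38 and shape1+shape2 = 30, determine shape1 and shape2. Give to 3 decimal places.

shape1 = 11.640, shape2 = 18.360

Since the density peak of Beta(shape1,shape2) is at (shape1−1)/(shape1+shape2−2),
shape1 = 1 + 0.38(30−2) = 11.640 and shape2 = 30 − 11.640 = 18.360.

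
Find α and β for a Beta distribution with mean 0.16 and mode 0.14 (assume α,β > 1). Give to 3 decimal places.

α = 5.760, β = 30.240

Let s = α+β. Mean gives α = μs = 0.16s; mode gives (α−1)/(s−2) = 0.14.
Substituting: 0.16s − 1 = 0.14(s−2) = 0.14s − 0.28, so 0.02s = 0.72 and s = 36.0000.
Then α = 0.16×36.0000 = 5.760 and β = s−α = 30.240.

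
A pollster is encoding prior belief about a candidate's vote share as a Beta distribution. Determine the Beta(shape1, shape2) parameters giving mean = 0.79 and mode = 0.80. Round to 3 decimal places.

shape1 = 47.400, shape2 = 12.600

With s = shape1+shape2: μ = shape1/s and mode = (shape1−1)/(s−2). Eliminating shape1 = μs,
μs − 1 = m(s−2) ⇒ s(μ−m) = 1−2m ⇒ s = -0.60/-0.01 = 60.0000.
So shape1 = μs = 47.400, shape2 = (1−μ)s = 12.600.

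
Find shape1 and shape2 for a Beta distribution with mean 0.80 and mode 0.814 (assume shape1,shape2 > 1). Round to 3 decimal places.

shape1 = 35.886, shape2 = 8.971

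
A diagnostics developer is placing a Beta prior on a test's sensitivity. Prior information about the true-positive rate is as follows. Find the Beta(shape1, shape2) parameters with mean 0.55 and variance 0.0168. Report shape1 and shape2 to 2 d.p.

By moment matching, shape1+shape2 = μ(1−μ)/σ² − 1 = (0.55·0.45)/0.0168 − 1 = 14.7321 − 1 = 13.7321.
Since shape1/(shape1+shape2) = μ, shape1 = 0.55·13.7321 = 7.55 and shape2 = 0.45·13.7321 = 6.18.

shape1 = 7.55, shape2 = 6.18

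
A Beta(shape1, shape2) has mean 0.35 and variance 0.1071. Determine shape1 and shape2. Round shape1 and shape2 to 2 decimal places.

Write ν = shape1+shape2; then shape1 = μν and Var = μ(1−μ)/(ν+1).
ν = μ(1−μ)/Var − 1 = 0.2275/0.1071 − 1 = 1.1242.
shape1 = 0.35·1.1242 = 0.39, shape2 = 0.65·1.1242 = 0.73.

shape1 = 0.39, shape2 = 0.73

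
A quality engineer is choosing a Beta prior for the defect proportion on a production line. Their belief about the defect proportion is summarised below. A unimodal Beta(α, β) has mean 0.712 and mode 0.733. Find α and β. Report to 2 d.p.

α = 15.80, β = 6.39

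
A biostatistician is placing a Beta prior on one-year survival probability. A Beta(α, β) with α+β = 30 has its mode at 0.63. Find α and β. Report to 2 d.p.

Mode = (α−1)/(κ−2) with κ = α+β, so α−1 = 0.63·28 = 17.64.
α = 18.64; β = κ − α = 11.36.

α = 18.64, β = 11.36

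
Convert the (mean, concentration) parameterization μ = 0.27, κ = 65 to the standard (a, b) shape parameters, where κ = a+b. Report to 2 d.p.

Split κ in proportion μ : (1−μ): a = 0.27·65 = 17.55, b = 65 − 17.55 = 47.45.

a = 17.55, b = 47.45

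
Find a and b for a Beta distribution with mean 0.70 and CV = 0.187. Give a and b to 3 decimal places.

a = 7.879, b = 3.377

Var = (CV·μ)² = (0.187×0.70)² = 0.017135.
a+b = μ(1−μ)/Var − 1 = 0.2100/0.017135 − 1 = 11.2558.
Thus a = 0.70·11.2558 = 7.879 and b = 0.30·11.2558 = 3.377.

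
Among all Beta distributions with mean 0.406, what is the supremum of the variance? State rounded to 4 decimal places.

For fixed mean μ the Beta variance is μ(1−μ)/(α+β+1), increasing as α+β decreases.
Its least upper bound (not attained) is μ(1−μ) = 0.406·0.594 = 0.2412.

0.2412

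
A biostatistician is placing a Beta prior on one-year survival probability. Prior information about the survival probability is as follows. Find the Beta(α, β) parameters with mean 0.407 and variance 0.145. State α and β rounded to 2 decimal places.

α = 0.27, β = 0.39

Let s = α+β. The Beta variance is μ(1−μ)/(s+1).
So s+1 = μ(1−μ)/σ² = (0.407×0.593)/0.145 = 0.241351/0.145 = 1.6645, giving s = 0.6645.
Then α = μs = 0.407×0.6645 = 0.27 and β = (1−μ)s = 0.593×0.6645 = 0.39.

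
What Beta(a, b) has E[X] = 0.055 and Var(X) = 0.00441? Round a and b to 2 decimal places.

By moment matching, a+b = μ(1−μ)/σ² − 1 = (0.055·0.945)/0.00441 − 1 = 11.7857 − 1 = 10.7857.
Since a/(a+b) = μ, a = 0.055·10.7857 = 0.59 and b = 0.945·10.7857 = 10.19.

a = 0.59, b = 10.19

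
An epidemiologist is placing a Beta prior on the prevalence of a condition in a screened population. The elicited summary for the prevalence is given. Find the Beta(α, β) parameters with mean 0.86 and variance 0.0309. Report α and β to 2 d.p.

Let s = α+β. The Beta variance is μ(1−μ)/(s+1).
So s+1 = μ(1−μ)/σ² = (0.86×0.14)/0.0309 = 0.1204/0.0309 = 3.8964, giving s = 2.8964.
Then α = μs = 0.86×2.8964 = 2.49 and β = (1−μ)s = 0.14×2.8964 = 0.41.

α = 2.49, β = 0.41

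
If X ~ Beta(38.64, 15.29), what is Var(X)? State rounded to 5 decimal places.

0.00370

μ = 38.64/53.93 = 0.716484; Var = μ(1−μ)/(α+β+1) = 0.2031345/54.93 = 0.00370.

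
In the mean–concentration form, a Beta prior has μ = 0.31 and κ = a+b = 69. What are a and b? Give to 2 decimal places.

a = 21.39, b = 47.61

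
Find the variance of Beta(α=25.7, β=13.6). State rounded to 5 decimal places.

α+β = 39.3 and αβ = 349.52, so Var = αβ/[(α+β)²(α+β+1)] = 349.52/62242.947 = 0.00562.

0.00562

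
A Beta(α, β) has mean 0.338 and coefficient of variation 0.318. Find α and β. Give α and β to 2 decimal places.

α = 6.21, β = 12.16

σ = CV·μ = 0.318×0.338 = 0.10748, so σ² = 0.011553.
s+1 = μ(1−μ)/σ² = 0.223756/0.011553 = 19.3681, so s = α+β = 18.3681.
α = μs = 6.21, β = (1−μ)s = 12.16.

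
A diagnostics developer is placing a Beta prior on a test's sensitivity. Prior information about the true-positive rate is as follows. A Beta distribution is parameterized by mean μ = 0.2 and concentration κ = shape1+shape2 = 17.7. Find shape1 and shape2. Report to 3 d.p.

shape1 = 3.540, shape2 = 14.160

Split κ in proportion μ : (1−μ): shape1 = 0.2·17.7 = 3.540, shape2 = 17.7 − 3.540 = 14.160.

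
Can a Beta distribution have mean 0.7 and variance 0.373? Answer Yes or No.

No

A Beta with mean μ has variance μ(1−μ)/(α+β+1) < μ(1−μ).
Here μ(1−μ) = 0.7×0.3 = 0.21, and 0.373 ≥ 0.21.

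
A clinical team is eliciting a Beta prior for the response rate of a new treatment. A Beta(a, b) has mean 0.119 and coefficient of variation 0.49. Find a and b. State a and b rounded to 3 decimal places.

σ = CV·μ = 0.49×0.119 = 0.05831, so σ² = 0.003400.
s+1 = μ(1−μ)/σ² = 0.104839/0.003400 = 30.8345, so s = a+b = 29.8345.
a = μs = 3.550, b = (1−μ)s = 26.284.

a = 3.550, b = 26.284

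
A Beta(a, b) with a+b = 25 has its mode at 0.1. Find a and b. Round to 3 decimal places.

Mode = (a−1)/(κ−2) with κ = a+b, so a−1 = 0.1·23 = 2.300.
a = 3.300; b = κ − a = 21.700.

a = 3.300, b = 21.700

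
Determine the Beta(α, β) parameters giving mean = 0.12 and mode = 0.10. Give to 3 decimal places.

α = 4.800, β = 35.200

Let s = α+β. Mean gives α = μs = 0.12s; mode gives (α−1)/(s−2) = 0.10.
Substituting: 0.12s − 1 = 0.10(s−2) = 0.10s − 0.20, so 0.02s = 0.80 and s = 40.0000.
Then α = 0.12×40.0000 = 4.800 and β = s−α = 35.200.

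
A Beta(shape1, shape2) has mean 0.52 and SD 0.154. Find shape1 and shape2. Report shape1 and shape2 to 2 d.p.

shape1 = 4.95, shape2 = 4.57

First σ² = 0.023716. Setting shape1 = μn, shape2 = (1−μ)n with n = shape1+shape2,
μ(1−μ)/(n+1) = 0.023716 ⇒ n+1 = 0.2496/0.023716 = 10.5245 ⇒ n = 9.5245.
Hence shape1 = 0.52×9.5245 = 4.95, shape2 = 0.48×9.5245 = 4.57.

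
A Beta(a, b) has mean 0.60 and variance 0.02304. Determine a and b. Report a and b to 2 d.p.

Write ν = a+b; then a = μν and Var = μ(1−μ)/(ν+1).
ν = μ(1−μ)/Var − 1 = 0.2400/0.02304 − 1 = 9.4167.
a = 0.60·9.4167 = 5.65, b = 0.40·9.4167 = 3.77.

a = 5.65, b = 3.77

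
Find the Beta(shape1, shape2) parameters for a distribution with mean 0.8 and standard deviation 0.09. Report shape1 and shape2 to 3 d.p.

σ² = 0.09² = 0.0081.
With s = shape1+shape2, Var = μ(1−μ)/(s+1), so s+1 = (0.8×0.2)/0.0081 = 19.7531 and s = 18.7531.
shape1 = μs = 15.002, shape2 = (1−μ)s = 3.751.

shape1 = 15.002, shape2 = 3.751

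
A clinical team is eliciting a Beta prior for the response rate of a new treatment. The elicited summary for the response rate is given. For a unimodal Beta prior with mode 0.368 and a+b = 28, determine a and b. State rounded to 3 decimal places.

a = 10.568, b = 17.432

Mode = (a−1)/(κ−2) with κ = a+b, so a−1 = 0.368·26 = 9.568.
a = 10.568; b = κ − a = 17.432.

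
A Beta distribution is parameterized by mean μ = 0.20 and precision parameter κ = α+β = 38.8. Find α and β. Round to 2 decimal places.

α = 7.76, β = 31.04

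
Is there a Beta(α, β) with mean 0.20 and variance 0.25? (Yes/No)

No

The Beta variance bound is σ² < μ(1−μ).
Here μ(1−μ) = 0.20×0.80 = 0.1600, and 0.25 ≥ 0.1600.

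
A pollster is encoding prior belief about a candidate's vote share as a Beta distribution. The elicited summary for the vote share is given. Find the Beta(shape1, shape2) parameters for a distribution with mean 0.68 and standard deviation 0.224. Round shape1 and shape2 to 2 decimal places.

shape1 = 2.27, shape2 = 1.07

Variance = 0.224² = 0.050176. The moment-matching identity shape1+shape2 = μ(1−μ)/Var − 1 gives
shape1+shape2 = 0.2176/0.050176 − 1 = 3.3367, so shape1 = μ·3.3367 = 2.27 and shape2 = (1−μ)·3.3367 = 1.07.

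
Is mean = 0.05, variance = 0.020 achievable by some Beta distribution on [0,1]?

Yes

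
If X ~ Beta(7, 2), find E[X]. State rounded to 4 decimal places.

0.7778

The Beta mean is α/(α+β) = 7/(7+2) = 0.7778.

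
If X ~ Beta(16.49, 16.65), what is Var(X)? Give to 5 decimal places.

0.00732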